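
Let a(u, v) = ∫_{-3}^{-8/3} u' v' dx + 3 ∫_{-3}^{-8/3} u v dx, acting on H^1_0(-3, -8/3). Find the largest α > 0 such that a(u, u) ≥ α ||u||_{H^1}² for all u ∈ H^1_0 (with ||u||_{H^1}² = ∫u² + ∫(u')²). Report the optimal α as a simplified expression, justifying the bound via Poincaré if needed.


α = 1

Coercivity of a(·,·) on H^1_0(-3, -8/3) means a(u, u) ≥ α ||u||_{H^1}² for every u ∈ H^1_0.
The interval has length L = 1/3, and Poincaré/coercivity depend only on L. Here a(u, u) = ∫(u')² + (3)·∫u².
Here c = 3 ≥ 1, so a(u,u) = ∫(u')² + c∫u² ≥ ∫(u')² + ∫u² = ||u||_{H^1}², i.e. α = 1 works. No larger α is possible: a(u,u) ≥ α||u||_{H^1}² means (1−α)∫(u')² ≥ (α−c)∫u², and for the modes u_n = sin(nπ(x−x₀)/L) (x₀ the left endpoint) one has ∫u_n²/∫(u_n')² = (L/(nπ))² → 0, so a(u_n,u_n)/||u_n||_{H^1}² → 1. Hence the optimal constant is α = 1.
Therefore α = 1.


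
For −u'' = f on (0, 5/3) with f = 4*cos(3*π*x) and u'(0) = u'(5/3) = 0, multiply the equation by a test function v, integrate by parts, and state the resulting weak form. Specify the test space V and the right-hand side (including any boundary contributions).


V = H^1(0, 5/3) (no boundary constraint on v; u is determined up to an additive constant); weak form: ∫_0^5/3 u'v' dx = ∫_0^5/3 (4*cos(3*π*x)) v dx for all v ∈ V.

Multiply both sides by a test function v and integrate from 0 to 5/3:
  ∫_0^5/3 −u''(x) v(x) dx = ∫_0^5/3 f(x) v(x) dx.
Integrate the LHS by parts once:
  ∫_0^5/3 −u'' v dx = −[u'(x) v(x)]_0^5/3 + ∫_0^5/3 u'(x) v'(x) dx.
Thus ∫_0^5/3 u'(x) v'(x) dx = ∫_0^5/3 f(x) v(x) dx + [u'(x) v(x)]_0^5/3.
Choose V so that boundary terms are either known or forced to vanish.
u has homogeneous Neumann: u'(0) = u'(5/3) = 0. So [u' v]_0^5/3 = 0·v(5/3) − 0·v(0) = 0 for any v; take V = H^1(0, 5/3).
Weak formulation: find u (satisfying any essential BC) such that ∫_0^5/3 u'(x) v'(x) dx = ∫_0^5/3 f v dx for all v ∈ V (homogeneous Neumann, so boundary terms vanish).
Substituting f(x) = 4*cos(3*π*x), the right-hand side is ∫_0^5/3 (4*cos(3*π*x)) v dx.
Compatibility check (pure Neumann): taking v ≡ 1 ∈ V gives 0 = ∫_0^5/3 f dx + (0) − (0), i.e. ∫_0^5/3 f dx must equal u'(0) − u'(5/3) = 0. Indeed ∫_0^5/3 (4*cos(3*π*x)) dx = 0, so the data are compatible. The solution is then unique only up to an additive constant (fix it e.g. by requiring ∫_0^5/3 u dx = 0).


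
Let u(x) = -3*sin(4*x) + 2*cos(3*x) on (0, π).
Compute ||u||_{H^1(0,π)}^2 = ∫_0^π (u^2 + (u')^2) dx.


||u||_{H^1(0,π)}^2 = -960/7 + 193*π/2

u'(x) = -6*sin(3*x) - 12*cos(4*x).
Expand u² and (u')² and integrate term by term on (0, π), using: for integers n ≥ 1, ∫_0^π sin²(nx) dx = ∫_0^π cos²(nx) dx = π/2; for n ≠ n', ∫_0^π sin(nx)sin(n'x) dx = ∫_0^π cos(nx)cos(n'x) dx = 0; and by product-to-sum, ∫_0^π sin(nx)cos(n'x) dx = ½∫_0^π [sin((n+n')x) + sin((n−n')x)] dx, which is 0 when n+n' is even and 2n/(n²−n'²) when n+n' is odd (it need not vanish on (0, π)).
  u² squared terms: (-3)²·∫sin(4x)² dx = 9·π/2 = 9*π/2;  (2)²·∫cos(3x)² dx = 4·π/2 = 2*π.
  u² cross terms: 2·(-3)·(2)·∫sin(4x)·cos(3x) dx = -12·(8/7) = -96/7.
  So ∫_0^π u² dx = 9*π/2 + 2*π − 96/7 = -96/7 + 13*π/2.
  (u')² squared terms: (-12)²·∫cos(4x)² dx = 144·π/2 = 72*π;  (-6)²·∫sin(3x)² dx = 36·π/2 = 18*π.
  (u')² cross terms: 2·(-12)·(-6)·∫cos(4x)·sin(3x) dx = 144·(-6/7) = -864/7.
  So ∫_0^π (u')² dx = 72*π + 18*π − 864/7 = -864/7 + 90*π.
||u||_{H^1}^2 = (-96/7 + 13*π/2) + (-864/7 + 90*π) = -960/7 + 193*π/2.


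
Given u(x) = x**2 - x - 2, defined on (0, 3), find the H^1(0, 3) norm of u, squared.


||u||_{H^1}^2 = 321/10

The H^1 norm (squared) on an interval (0, L) is
  ||u||_{H^1}^2 = ∫_0^L u(x)^2 dx + ∫_0^L u'(x)^2 dx.
Compute u'(x) = 2*x - 1.
Then u(x)^2 = x**4 - 2*x**3 - 3*x**2 + 4*x + 4 and u'(x)^2 = 4*x**2 - 4*x + 1.
Integrate each monomial from 0 to 3 using ∫_0^3 c·x^n dx = c·3^(n+1)/(n+1):
  ∫_0^3 u(x)^2 dx = ∫_0^3 (x^4 - 2*x^3 - 3*x^2 + 4*x + 4) dx. Term by term:
    ∫_0^3 x^4 dx = 243/5;  ∫_0^3 -2*x^3 dx = -81/2;  ∫_0^3 -3*x^2 dx = -27;
    ∫_0^3 4*x dx = 18;  ∫_0^3 4 dx = 12.
  Sum: 243/5 − 81/2 − 27 + 18 + 12 = 111/10.
  ∫_0^3 u'(x)^2 dx = ∫_0^3 (4*x^2 - 4*x + 1) dx. Term by term:
    ∫_0^3 4*x^2 dx = 36;  ∫_0^3 -4*x dx = -18;  ∫_0^3 1 dx = 3.
  Sum: 36 − 18 + 3 = 21.
Adding: ||u||_{H^1}^2 = 111/10 + 21 = 321/10.


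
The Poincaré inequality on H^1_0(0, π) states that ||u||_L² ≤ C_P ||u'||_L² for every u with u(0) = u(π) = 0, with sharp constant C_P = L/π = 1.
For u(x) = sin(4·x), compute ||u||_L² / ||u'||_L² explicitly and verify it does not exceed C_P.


||u||_L² / ||u'||_L² = 1/4 < C_P = 1.

u(x) = sin(4·x), so u'(x) = 4*cos(4*x).
Writing u(x) = A·sin(kπx/L) with A = 1 and k = 4, use ∫_0^L sin²(kπx/L) dx = L/2 and ∫_0^L cos²(kπx/L) dx = L/2.
u² = 1·sin²(4·x) and (u')² = 16·cos²(4·x), and each of sin², cos² integrates to L/2 = π/2 over (0, π).
∫_0^π u² dx = π/2, so ||u||_L² = sqrt(2)*sqrt(π)/2.
∫_0^π (u')² dx = 8*π, so ||u'||_L² = 2*sqrt(2)*sqrt(π).
Ratio ||u||_L² / ||u'||_L² = 1/4.
Sharp Poincaré constant on H^1_0(0, π) is C_P = L/π = 1, achieved by sin(x).
This is the k = 4 harmonic; the ratio L/(kπ) is strictly less than C_P = L/π, consistent with the sharp inequality ||u||_L² ≤ C_P ||u'||_L².


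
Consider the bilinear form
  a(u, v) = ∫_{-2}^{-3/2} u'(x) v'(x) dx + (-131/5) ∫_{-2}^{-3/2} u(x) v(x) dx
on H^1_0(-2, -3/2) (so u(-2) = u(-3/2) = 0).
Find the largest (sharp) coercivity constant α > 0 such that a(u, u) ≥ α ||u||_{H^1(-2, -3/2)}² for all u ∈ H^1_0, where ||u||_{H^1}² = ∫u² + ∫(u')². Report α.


α = (-131 + 20*π^2)/(5*(1 + 4*π^2))

Coercivity of a(·,·) on H^1_0(-2, -3/2) means a(u, u) ≥ α ||u||_{H^1}² for every u ∈ H^1_0.
The interval has length L = 1/2, and Poincaré/coercivity depend only on L. Here a(u, u) = ∫(u')² + (-131/5)·∫u².
Here c = -131/5 < 0 with |c| < (π/L)² = 4*π^2, so coercivity still holds. The condition a(u,u) ≥ α||u||_{H^1}² reads (1−α)∫(u')² ≥ (α−c)∫u². Any admissible α is ≤ 1 (rapidly oscillating u have ∫u²/∫(u')² → 0), and α = 1 would force 0 ≥ (1−c)∫u², impossible since c < 1; so 1−α > 0. By the sharp Poincaré inequality on H^1_0 of an interval of length L, ∫(u')² ≥ (π/L)²∫u² with equality for the first sine mode sin(π(x−x₀)/L) (x₀ the left endpoint), so the inequality holds for all u iff (1−α)(π/L)² ≥ α − c, i.e. α ≤ ((π/L)² + c)/((π/L)² + 1) = (1 + c(L/π)²)/(1 + (L/π)²). (Direct route, valid since c ≤ 0: Poincaré gives c∫u² ≥ c(L/π)²∫(u')², so a(u,u) ≥ (1 + c(L/π)²)∫(u')², while ||u||_{H^1}² ≤ (1 + (L/π)²)∫(u')²; dividing yields the same α.) With (π/L)² = 4*π^2 and c = -131/5, the largest admissible constant is α = ((π/L)² + c)/((π/L)² + 1).
Simplifying, α = (-131 + 20*π^2)/(5*(1 + 4*π^2)).


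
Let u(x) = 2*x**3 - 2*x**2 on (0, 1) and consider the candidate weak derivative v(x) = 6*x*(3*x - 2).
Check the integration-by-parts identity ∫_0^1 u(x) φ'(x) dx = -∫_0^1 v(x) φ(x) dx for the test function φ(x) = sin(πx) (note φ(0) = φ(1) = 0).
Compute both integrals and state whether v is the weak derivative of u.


LHS = -2/π + 24/π^3, RHS = -6/π + 72/π^3. No, v is not the weak derivative of u.

u(x) = 2*x**3 - 2*x**2, classical derivative u'(x) = 6*x**2 - 4*x.
φ(x) = sin(πx), so φ'(x) = π*cos(π*x).
Note φ(0) = φ(1) = 0, so the boundary term u·φ vanishes.
LHS = ∫_0^1 u(x) φ'(x) dx = ∫_0^1 (2*π*x^3*cos(π*x) - 2*π*x^2*cos(π*x)) dx. Term by term:
  ∫_0^1 -2*π*x^2*cos(π*x) dx = 4/π;  ∫_0^1 2*π*x^3*cos(π*x) dx = -6/π + 24/π^3.
Sum: 4/π + -6/π + 24/π^3 = -2/π + 24/π^3.
So LHS = -2/π + 24/π^3.
∫_0^1 v(x) φ(x) dx = ∫_0^1 (18*x^2*sin(π*x) - 12*x*sin(π*x)) dx. Term by term:
  ∫_0^1 -12*x*sin(π*x) dx = -12/π;  ∫_0^1 18*x^2*sin(π*x) dx = -72/π^3 + 18/π.
Sum: -12/π + -72/π^3 + 18/π = -72/π^3 + 6/π.
So RHS = -∫_0^1 v(x) φ(x) dx = -6/π + 72/π^3.
LHS − RHS = -48/π^3 + 4/π ≠ 0, so the identity fails.
(For a valid weak derivative the identity must hold for EVERY test function, in particular this one. The failure shows v is NOT the weak derivative of u.)
Correct weak derivative would be u'(x) = 6*x**2 - 4*x.


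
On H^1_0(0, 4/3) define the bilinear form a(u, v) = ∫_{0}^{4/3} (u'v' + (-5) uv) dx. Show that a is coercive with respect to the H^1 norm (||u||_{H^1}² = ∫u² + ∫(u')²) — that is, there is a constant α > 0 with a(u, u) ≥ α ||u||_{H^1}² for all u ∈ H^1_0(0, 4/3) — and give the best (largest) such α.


α = (-80 + 9*π^2)/(16 + 9*π^2)

Coercivity of a(·,·) on H^1_0(0, 4/3) means a(u, u) ≥ α ||u||_{H^1}² for every u ∈ H^1_0.
The interval has length L = 4/3, and Poincaré/coercivity depend only on L. Here a(u, u) = ∫(u')² + (-5)·∫u².
Here c = -5 < 0 with |c| < (π/L)² = 9*π^2/16, so coercivity still holds. The condition a(u,u) ≥ α||u||_{H^1}² reads (1−α)∫(u')² ≥ (α−c)∫u². Any admissible α is ≤ 1 (rapidly oscillating u have ∫u²/∫(u')² → 0), and α = 1 would force 0 ≥ (1−c)∫u², impossible since c < 1; so 1−α > 0. By the sharp Poincaré inequality on H^1_0 of an interval of length L, ∫(u')² ≥ (π/L)²∫u² with equality for the first sine mode sin(π(x−x₀)/L) (x₀ the left endpoint), so the inequality holds for all u iff (1−α)(π/L)² ≥ α − c, i.e. α ≤ ((π/L)² + c)/((π/L)² + 1) = (1 + c(L/π)²)/(1 + (L/π)²). (Direct route, valid since c ≤ 0: Poincaré gives c∫u² ≥ c(L/π)²∫(u')², so a(u,u) ≥ (1 + c(L/π)²)∫(u')², while ||u||_{H^1}² ≤ (1 + (L/π)²)∫(u')²; dividing yields the same α.) With (π/L)² = 9*π^2/16 and c = -5, the largest admissible constant is α = ((π/L)² + c)/((π/L)² + 1).
Simplifying, α = (-80 + 9*π^2)/(16 + 9*π^2).


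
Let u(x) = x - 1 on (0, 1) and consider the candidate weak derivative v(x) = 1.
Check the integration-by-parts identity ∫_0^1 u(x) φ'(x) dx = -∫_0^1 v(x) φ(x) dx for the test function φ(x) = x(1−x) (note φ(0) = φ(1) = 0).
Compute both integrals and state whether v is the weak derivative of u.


LHS = -1/6, RHS = -1/6. Yes, v = u' weakly.

u(x) = x - 1, classical derivative u'(x) = 1.
φ(x) = x(1−x), so φ'(x) = 1 - 2*x.
Note φ(0) = φ(1) = 0, so the boundary term u·φ vanishes.
LHS = ∫_0^1 u(x) φ'(x) dx = ∫_0^1 (-2*x^2 + 3*x - 1) dx. Term by term:
  ∫_0^1 -2*x^2 dx = -2/3;  ∫_0^1 3*x dx = 3/2;  ∫_0^1 -1 dx = -1.
Sum: -2/3 + 3/2 − 1 = -1/6.
So LHS = -1/6.
∫_0^1 v(x) φ(x) dx = ∫_0^1 (-x^2 + x) dx. Term by term:
  ∫_0^1 -x^2 dx = -1/3;  ∫_0^1 x dx = 1/2.
Sum: -1/3 + 1/2 = 1/6.
So RHS = -∫_0^1 v(x) φ(x) dx = -1/6.
LHS = RHS, so the identity holds for this test φ.
Moreover u is smooth here and v(x) = u'(x) = 1 pointwise, so the identity holds for every test function. Hence v is the weak derivative of u.


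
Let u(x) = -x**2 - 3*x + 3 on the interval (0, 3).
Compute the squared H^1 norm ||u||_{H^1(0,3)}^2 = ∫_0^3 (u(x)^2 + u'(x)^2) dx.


||u||_{H^1}^2 = 2601/10

The H^1 norm (squared) on an interval (0, L) is
  ||u||_{H^1}^2 = ∫_0^L u(x)^2 dx + ∫_0^L u'(x)^2 dx.
Compute u'(x) = -2*x - 3.
Then u(x)^2 = x**4 + 6*x**3 + 3*x**2 - 18*x + 9 and u'(x)^2 = 4*x**2 + 12*x + 9.
Integrate each monomial from 0 to 3 using ∫_0^3 c·x^n dx = c·3^(n+1)/(n+1):
  ∫_0^3 u(x)^2 dx = ∫_0^3 (x^4 + 6*x^3 + 3*x^2 - 18*x + 9) dx. Term by term:
    ∫_0^3 x^4 dx = 243/5;  ∫_0^3 6*x^3 dx = 243/2;  ∫_0^3 3*x^2 dx = 27;
    ∫_0^3 -18*x dx = -81;  ∫_0^3 9 dx = 27.
  Sum: 243/5 + 243/2 + 27 − 81 + 27 = 1431/10.
  ∫_0^3 u'(x)^2 dx = ∫_0^3 (4*x^2 + 12*x + 9) dx. Term by term:
    ∫_0^3 4*x^2 dx = 36;  ∫_0^3 12*x dx = 54;  ∫_0^3 9 dx = 27.
  Sum: 36 + 54 + 27 = 117.
Adding: ||u||_{H^1}^2 = 1431/10 + 117 = 2601/10.


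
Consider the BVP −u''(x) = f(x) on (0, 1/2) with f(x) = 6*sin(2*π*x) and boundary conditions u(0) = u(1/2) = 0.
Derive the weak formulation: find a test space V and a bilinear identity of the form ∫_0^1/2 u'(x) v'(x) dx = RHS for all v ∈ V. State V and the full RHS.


V = H^1_0(0, 1/2) (so v(0) = v(1/2) = 0); weak form: ∫_0^1/2 u'v' dx = ∫_0^1/2 (6*sin(2*π*x)) v dx for all v ∈ V.

Multiply both sides by a test function v and integrate from 0 to 1/2:
  ∫_0^1/2 −u''(x) v(x) dx = ∫_0^1/2 f(x) v(x) dx.
Integrate the LHS by parts once:
  ∫_0^1/2 −u'' v dx = −[u'(x) v(x)]_0^1/2 + ∫_0^1/2 u'(x) v'(x) dx.
Thus ∫_0^1/2 u'(x) v'(x) dx = ∫_0^1/2 f(x) v(x) dx + [u'(x) v(x)]_0^1/2.
Choose V so that boundary terms are either known or forced to vanish.
u is Dirichlet: u(0) = u(1/2) = 0. Let V = H^1_0(0, 1/2); then v(0) = v(1/2) = 0, and [u' v]_0^1/2 = 0.
Weak formulation: find u (satisfying any essential BC) such that ∫_0^1/2 u'(x) v'(x) dx = ∫_0^1/2 f v dx for all v ∈ V.
Substituting f(x) = 6*sin(2*π*x), the right-hand side is ∫_0^1/2 (6*sin(2*π*x)) v dx.


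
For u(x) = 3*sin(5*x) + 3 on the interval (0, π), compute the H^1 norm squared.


||u||_{H^1(0,π)}^2 = 36/5 + 126*π

u'(x) = 15*cos(5*x).
Expand u² and (u')² and integrate term by term on (0, π), using: for integers n ≥ 1, ∫_0^π sin²(nx) dx = ∫_0^π cos²(nx) dx = π/2; for n ≠ n', ∫_0^π sin(nx)sin(n'x) dx = ∫_0^π cos(nx)cos(n'x) dx = 0; and by product-to-sum, ∫_0^π sin(nx)cos(n'x) dx = ½∫_0^π [sin((n+n')x) + sin((n−n')x)] dx, which is 0 when n+n' is even and 2n/(n²−n'²) when n+n' is odd (it need not vanish on (0, π)). For the constant mode: ∫_0^π 1 dx = π, ∫_0^π cos(nx) dx = 0, ∫_0^π sin(nx) dx = (1−(−1)^n)/n.
  u² squared terms: (3)²·∫1 dx = 9·π = 9*π;  (3)²·∫sin(5x)² dx = 9·π/2 = 9*π/2.
  u² cross terms: 2·(3)·(3)·∫1·sin(5x) dx = 18·(2/5) = 36/5.
  So ∫_0^π u² dx = 9*π + 9*π/2 + 36/5 = 36/5 + 27*π/2.
  (u')² squared terms: (15)²·∫cos(5x)² dx = 225·π/2 = 225*π/2.
  So ∫_0^π (u')² dx = 225*π/2.
||u||_{H^1}^2 = (36/5 + 27*π/2) + (225*π/2) = 36/5 + 126*π.


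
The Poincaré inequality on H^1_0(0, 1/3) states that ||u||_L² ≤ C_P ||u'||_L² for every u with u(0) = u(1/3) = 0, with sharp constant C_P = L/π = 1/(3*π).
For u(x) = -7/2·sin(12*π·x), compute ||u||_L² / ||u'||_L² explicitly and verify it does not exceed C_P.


||u||_L² / ||u'||_L² = 1/(12*π) < C_P = 1/(3*π).

u(x) = -7/2·sin(12*π·x), so u'(x) = -42*π*cos(12*π*x).
Writing u(x) = A·sin(kπx/L) with A = -7/2 and k = 4, use ∫_0^L sin²(kπx/L) dx = L/2 and ∫_0^L cos²(kπx/L) dx = L/2.
u² = 49/4·sin²(12*π·x) and (u')² = 1764*π^2·cos²(12*π·x), and each of sin², cos² integrates to L/2 = 1/6 over (0, 1/3).
∫_0^1/3 u² dx = 49/24, so ||u||_L² = 7*sqrt(6)/12.
∫_0^1/3 (u')² dx = 294*π^2, so ||u'||_L² = 7*sqrt(6)*π.
Ratio ||u||_L² / ||u'||_L² = 1/(12*π).
Sharp Poincaré constant on H^1_0(0, 1/3) is C_P = L/π = 1/(3*π), achieved by sin(3*π·x).
This is the k = 4 harmonic; the ratio L/(kπ) is strictly less than C_P = L/π, consistent with the sharp inequality ||u||_L² ≤ C_P ||u'||_L².


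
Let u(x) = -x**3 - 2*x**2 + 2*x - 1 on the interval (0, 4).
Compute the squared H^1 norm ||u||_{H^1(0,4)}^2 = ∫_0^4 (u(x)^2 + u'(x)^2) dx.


||u||_{H^1}^2 = 859156/105

The H^1 norm (squared) on an interval (0, L) is
  ||u||_{H^1}^2 = ∫_0^L u(x)^2 dx + ∫_0^L u'(x)^2 dx.
Compute u'(x) = -3*x**2 - 4*x + 2.
Then u(x)^2 = x**6 + 4*x**5 - 6*x**3 + 8*x**2 - 4*x + 1 and u'(x)^2 = 9*x**4 + 24*x**3 + 4*x**2 - 16*x + 4.
Integrate each monomial from 0 to 4 using ∫_0^4 c·x^n dx = c·4^(n+1)/(n+1):
  ∫_0^4 u(x)^2 dx = ∫_0^4 (x^6 + 4*x^5 - 6*x^3 + 8*x^2 - 4*x + 1) dx. Term by term:
    ∫_0^4 x^6 dx = 16384/7;  ∫_0^4 4*x^5 dx = 8192/3;  ∫_0^4 -6*x^3 dx = -384;
    ∫_0^4 8*x^2 dx = 512/3;  ∫_0^4 -4*x dx = -32;  ∫_0^4 1 dx = 4.
  Sum: 16384/7 + 8192/3 − 384 + 512/3 − 32 + 4 = 101428/21.
  ∫_0^4 u'(x)^2 dx = ∫_0^4 (9*x^4 + 24*x^3 + 4*x^2 - 16*x + 4) dx. Term by term:
    ∫_0^4 9*x^4 dx = 9216/5;  ∫_0^4 24*x^3 dx = 1536;  ∫_0^4 4*x^2 dx = 256/3;
    ∫_0^4 -16*x dx = -128;  ∫_0^4 4 dx = 16.
  Sum: 9216/5 + 1536 + 256/3 − 128 + 16 = 50288/15.
Adding: ||u||_{H^1}^2 = 101428/21 + 50288/15 = 859156/105.


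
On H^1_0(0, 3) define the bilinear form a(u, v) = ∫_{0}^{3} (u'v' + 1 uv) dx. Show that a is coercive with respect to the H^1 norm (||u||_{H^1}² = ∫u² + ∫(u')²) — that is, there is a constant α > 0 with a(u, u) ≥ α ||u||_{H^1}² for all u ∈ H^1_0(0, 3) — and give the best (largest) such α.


α = 1

Coercivity of a(·,·) on H^1_0(0, 3) means a(u, u) ≥ α ||u||_{H^1}² for every u ∈ H^1_0.
The interval has length L = 3, and Poincaré/coercivity depend only on L. Here a(u, u) = ∫(u')² + (1)·∫u².
Here c = 1 ≥ 1, so a(u,u) = ∫(u')² + c∫u² ≥ ∫(u')² + ∫u² = ||u||_{H^1}², i.e. α = 1 works. No larger α is possible: a(u,u) ≥ α||u||_{H^1}² means (1−α)∫(u')² ≥ (α−c)∫u², and for the modes u_n = sin(nπ(x−x₀)/L) (x₀ the left endpoint) one has ∫u_n²/∫(u_n')² = (L/(nπ))² → 0, so a(u_n,u_n)/||u_n||_{H^1}² → 1. Hence the optimal constant is α = 1.
Therefore α = 1.


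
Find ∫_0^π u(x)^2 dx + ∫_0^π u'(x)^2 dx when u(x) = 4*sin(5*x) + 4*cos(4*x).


||u||_{H^1(0,π)}^2 = 5440/9 + 344*π

u'(x) = -16*sin(4*x) + 20*cos(5*x).
Expand u² and (u')² and integrate term by term on (0, π), using: for integers n ≥ 1, ∫_0^π sin²(nx) dx = ∫_0^π cos²(nx) dx = π/2; for n ≠ n', ∫_0^π sin(nx)sin(n'x) dx = ∫_0^π cos(nx)cos(n'x) dx = 0; and by product-to-sum, ∫_0^π sin(nx)cos(n'x) dx = ½∫_0^π [sin((n+n')x) + sin((n−n')x)] dx, which is 0 when n+n' is even and 2n/(n²−n'²) when n+n' is odd (it need not vanish on (0, π)).
  u² squared terms: (4)²·∫cos(4x)² dx = 16·π/2 = 8*π;  (4)²·∫sin(5x)² dx = 16·π/2 = 8*π.
  u² cross terms: 2·(4)·(4)·∫cos(4x)·sin(5x) dx = 32·(10/9) = 320/9.
  So ∫_0^π u² dx = 8*π + 8*π + 320/9 = 320/9 + 16*π.
  (u')² squared terms: (-16)²·∫sin(4x)² dx = 256·π/2 = 128*π;  (20)²·∫cos(5x)² dx = 400·π/2 = 200*π.
  (u')² cross terms: 2·(-16)·(20)·∫sin(4x)·cos(5x) dx = -640·(-8/9) = 5120/9.
  So ∫_0^π (u')² dx = 128*π + 200*π + 5120/9 = 5120/9 + 328*π.
||u||_{H^1}^2 = (320/9 + 16*π) + (5120/9 + 328*π) = 5440/9 + 344*π.


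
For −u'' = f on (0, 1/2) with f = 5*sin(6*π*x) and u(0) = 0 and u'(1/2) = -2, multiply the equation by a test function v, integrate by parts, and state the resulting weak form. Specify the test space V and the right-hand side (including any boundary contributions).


V = {v ∈ H^1(0, 1/2) : v(0) = 0} (test functions vanish at x = 0 where u is specified); weak form: ∫_0^1/2 u'v' dx = ∫_0^1/2 (5*sin(6*π*x)) v dx − 2·v(1/2) for all v ∈ V.

Multiply both sides by a test function v and integrate from 0 to 1/2:
  ∫_0^1/2 −u''(x) v(x) dx = ∫_0^1/2 f(x) v(x) dx.
Integrate the LHS by parts once:
  ∫_0^1/2 −u'' v dx = −[u'(x) v(x)]_0^1/2 + ∫_0^1/2 u'(x) v'(x) dx.
Thus ∫_0^1/2 u'(x) v'(x) dx = ∫_0^1/2 f(x) v(x) dx + [u'(x) v(x)]_0^1/2.
Choose V so that boundary terms are either known or forced to vanish.
Mixed BC: u(0) = 0 (Dirichlet) and u'(1/2) = -2 (Neumann). Define V = {v ∈ H^1(0, 1/2) : v(0) = 0}. Then [u' v]_0^1/2 = u'(1/2)·v(1/2) − u'(0)·0 = − 2·v(1/2).
Weak formulation: find u (satisfying any essential BC) such that ∫_0^1/2 u'(x) v'(x) dx = ∫_0^1/2 f v dx − 2·v(1/2) for all v ∈ V (Dirichlet at 0 absorbed into V; Neumann datum at x = 1/2 contributes the boundary term).
Substituting f(x) = 5*sin(6*π*x), the right-hand side is ∫_0^1/2 (5*sin(6*π*x)) v dx − 2·v(1/2).


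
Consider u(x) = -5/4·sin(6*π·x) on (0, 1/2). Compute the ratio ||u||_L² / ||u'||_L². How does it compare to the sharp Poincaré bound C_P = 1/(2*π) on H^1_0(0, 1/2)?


||u||_L² / ||u'||_L² = 1/(6*π) < C_P = 1/(2*π).

u(x) = -5/4·sin(6*π·x), so u'(x) = -15*π*cos(6*π*x)/2.
Writing u(x) = A·sin(kπx/L) with A = -5/4 and k = 3, use ∫_0^L sin²(kπx/L) dx = L/2 and ∫_0^L cos²(kπx/L) dx = L/2.
u² = 25/16·sin²(6*π·x) and (u')² = 225*π^2/4·cos²(6*π·x), and each of sin², cos² integrates to L/2 = 1/4 over (0, 1/2).
∫_0^1/2 u² dx = 25/64, so ||u||_L² = 5/8.
∫_0^1/2 (u')² dx = 225*π^2/16, so ||u'||_L² = 15*π/4.
Ratio ||u||_L² / ||u'||_L² = 1/(6*π).
Sharp Poincaré constant on H^1_0(0, 1/2) is C_P = L/π = 1/(2*π), achieved by sin(2*π·x).
This is the k = 3 harmonic; the ratio L/(kπ) is strictly less than C_P = L/π, consistent with the sharp inequality ||u||_L² ≤ C_P ||u'||_L².


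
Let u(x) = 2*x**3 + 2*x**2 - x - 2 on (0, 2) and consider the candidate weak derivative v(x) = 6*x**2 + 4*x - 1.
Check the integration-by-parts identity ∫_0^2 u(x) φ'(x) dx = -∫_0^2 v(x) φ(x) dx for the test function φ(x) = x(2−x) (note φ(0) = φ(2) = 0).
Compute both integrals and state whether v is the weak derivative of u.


LHS = -68/5, RHS = -68/5. Yes, v = u' weakly.

u(x) = 2*x**3 + 2*x**2 - x - 2, classical derivative u'(x) = 6*x**2 + 4*x - 1.
φ(x) = x(2−x), so φ'(x) = 2 - 2*x.
Note φ(0) = φ(2) = 0, so the boundary term u·φ vanishes.
LHS = ∫_0^2 u(x) φ'(x) dx = ∫_0^2 (-4*x^4 + 6*x^2 + 2*x - 4) dx. Term by term:
  ∫_0^2 -4*x^4 dx = -128/5;  ∫_0^2 6*x^2 dx = 16;  ∫_0^2 2*x dx = 4;
  ∫_0^2 -4 dx = -8.
Sum: -128/5 + 16 + 4 − 8 = -68/5.
So LHS = -68/5.
∫_0^2 v(x) φ(x) dx = ∫_0^2 (-6*x^4 + 8*x^3 + 9*x^2 - 2*x) dx. Term by term:
  ∫_0^2 -6*x^4 dx = -192/5;  ∫_0^2 8*x^3 dx = 32;  ∫_0^2 9*x^2 dx = 24;
  ∫_0^2 -2*x dx = -4.
Sum: -192/5 + 32 + 24 − 4 = 68/5.
So RHS = -∫_0^2 v(x) φ(x) dx = -68/5.
LHS = RHS, so the identity holds for this test φ.
Moreover u is smooth here and v(x) = u'(x) = 6*x**2 + 4*x - 1 pointwise, so the identity holds for every test function. Hence v is the weak derivative of u.


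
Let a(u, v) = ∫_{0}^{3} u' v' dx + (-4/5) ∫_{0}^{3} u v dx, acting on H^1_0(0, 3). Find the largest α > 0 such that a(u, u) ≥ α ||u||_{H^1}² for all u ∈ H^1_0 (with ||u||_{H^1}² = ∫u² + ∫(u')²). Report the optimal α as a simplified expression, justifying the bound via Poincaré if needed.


α = (-36/5 + π^2)/(9 + π^2)

Coercivity of a(·,·) on H^1_0(0, 3) means a(u, u) ≥ α ||u||_{H^1}² for every u ∈ H^1_0.
The interval has length L = 3, and Poincaré/coercivity depend only on L. Here a(u, u) = ∫(u')² + (-4/5)·∫u².
Here c = -4/5 < 0 with |c| < (π/L)² = π^2/9, so coercivity still holds. The condition a(u,u) ≥ α||u||_{H^1}² reads (1−α)∫(u')² ≥ (α−c)∫u². Any admissible α is ≤ 1 (rapidly oscillating u have ∫u²/∫(u')² → 0), and α = 1 would force 0 ≥ (1−c)∫u², impossible since c < 1; so 1−α > 0. By the sharp Poincaré inequality on H^1_0 of an interval of length L, ∫(u')² ≥ (π/L)²∫u² with equality for the first sine mode sin(π(x−x₀)/L) (x₀ the left endpoint), so the inequality holds for all u iff (1−α)(π/L)² ≥ α − c, i.e. α ≤ ((π/L)² + c)/((π/L)² + 1) = (1 + c(L/π)²)/(1 + (L/π)²). (Direct route, valid since c ≤ 0: Poincaré gives c∫u² ≥ c(L/π)²∫(u')², so a(u,u) ≥ (1 + c(L/π)²)∫(u')², while ||u||_{H^1}² ≤ (1 + (L/π)²)∫(u')²; dividing yields the same α.) With (π/L)² = π^2/9 and c = -4/5, the largest admissible constant is α = ((π/L)² + c)/((π/L)² + 1).
Simplifying, α = (-36/5 + π^2)/(9 + π^2).


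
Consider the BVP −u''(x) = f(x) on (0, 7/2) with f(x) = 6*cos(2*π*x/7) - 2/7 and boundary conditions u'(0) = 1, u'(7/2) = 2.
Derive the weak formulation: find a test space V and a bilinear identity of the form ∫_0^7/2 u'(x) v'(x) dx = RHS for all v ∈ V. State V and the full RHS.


V = H^1(0, 7/2) (v unrestricted at boundary; u is determined up to an additive constant); weak form: ∫_0^7/2 u'v' dx = ∫_0^7/2 (6*cos(2*π*x/7) - 2/7) v dx + 2·v(7/2) − v(0) for all v ∈ V.

Multiply both sides by a test function v and integrate from 0 to 7/2:
  ∫_0^7/2 −u''(x) v(x) dx = ∫_0^7/2 f(x) v(x) dx.
Integrate the LHS by parts once:
  ∫_0^7/2 −u'' v dx = −[u'(x) v(x)]_0^7/2 + ∫_0^7/2 u'(x) v'(x) dx.
Thus ∫_0^7/2 u'(x) v'(x) dx = ∫_0^7/2 f(x) v(x) dx + [u'(x) v(x)]_0^7/2.
Choose V so that boundary terms are either known or forced to vanish.
u has inhomogeneous Neumann u'(0) = 1, u'(7/2) = 2. [u' v]_0^7/2 = (2)·v(7/2) − (1)·v(0) = 2·v(7/2) − v(0). Take V = H^1(0, 7/2); boundary term becomes part of RHS.
Weak formulation: find u (satisfying any essential BC) such that ∫_0^7/2 u'(x) v'(x) dx = ∫_0^7/2 f v dx + 2·v(7/2) − v(0) for all v ∈ V (Neumann data are natural BCs: they enter the RHS as boundary terms).
Substituting f(x) = 6*cos(2*π*x/7) - 2/7, the right-hand side is ∫_0^7/2 (6*cos(2*π*x/7) - 2/7) v dx + 2·v(7/2) − v(0).
Compatibility check (pure Neumann): taking v ≡ 1 ∈ V gives 0 = ∫_0^7/2 f dx + (2) − (1), i.e. ∫_0^7/2 f dx must equal u'(0) − u'(7/2) = -1. Indeed ∫_0^7/2 (6*cos(2*π*x/7) - 2/7) dx = -1, so the data are compatible. The solution is then unique only up to an additive constant (fix it e.g. by requiring ∫_0^7/2 u dx = 0).


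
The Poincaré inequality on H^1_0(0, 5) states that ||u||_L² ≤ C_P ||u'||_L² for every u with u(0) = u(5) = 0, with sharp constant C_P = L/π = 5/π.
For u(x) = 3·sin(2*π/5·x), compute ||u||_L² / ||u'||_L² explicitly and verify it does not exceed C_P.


||u||_L² / ||u'||_L² = 5/(2*π) < C_P = 5/π.

u(x) = 3·sin(2*π/5·x), so u'(x) = 6*π*cos(2*π*x/5)/5.
Writing u(x) = A·sin(kπx/L) with A = 3 and k = 2, use ∫_0^L sin²(kπx/L) dx = L/2 and ∫_0^L cos²(kπx/L) dx = L/2.
u² = 9·sin²(2*π/5·x) and (u')² = 36*π^2/25·cos²(2*π/5·x), and each of sin², cos² integrates to L/2 = 5/2 over (0, 5).
∫_0^5 u² dx = 45/2, so ||u||_L² = 3*sqrt(10)/2.
∫_0^5 (u')² dx = 18*π^2/5, so ||u'||_L² = 3*sqrt(10)*π/5.
Ratio ||u||_L² / ||u'||_L² = 5/(2*π).
Sharp Poincaré constant on H^1_0(0, 5) is C_P = L/π = 5/π, achieved by sin(π/5·x).
This is the k = 2 harmonic; the ratio L/(kπ) is strictly less than C_P = L/π, consistent with the sharp inequality ||u||_L² ≤ C_P ||u'||_L².


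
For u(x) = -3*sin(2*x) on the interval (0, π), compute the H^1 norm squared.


||u||_{H^1(0,π)}^2 = 45*π/2

u'(x) = -6*cos(2*x).
Expand u² and (u')² and integrate term by term on (0, π), using: for integers n ≥ 1, ∫_0^π sin²(nx) dx = ∫_0^π cos²(nx) dx = π/2; for n ≠ n', ∫_0^π sin(nx)sin(n'x) dx = ∫_0^π cos(nx)cos(n'x) dx = 0; and by product-to-sum, ∫_0^π sin(nx)cos(n'x) dx = ½∫_0^π [sin((n+n')x) + sin((n−n')x)] dx, which is 0 when n+n' is even and 2n/(n²−n'²) when n+n' is odd (it need not vanish on (0, π)).
  u² squared terms: (-3)²·∫sin(2x)² dx = 9·π/2 = 9*π/2.
  So ∫_0^π u² dx = 9*π/2.
  (u')² squared terms: (-6)²·∫cos(2x)² dx = 36·π/2 = 18*π.
  So ∫_0^π (u')² dx = 18*π.
||u||_{H^1}^2 = (9*π/2) + (18*π) = 45*π/2.


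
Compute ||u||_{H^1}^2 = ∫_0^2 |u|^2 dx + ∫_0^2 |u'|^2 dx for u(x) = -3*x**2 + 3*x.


||u||_{H^1}^2 = 258/5

The H^1 norm (squared) on an interval (0, L) is
  ||u||_{H^1}^2 = ∫_0^L u(x)^2 dx + ∫_0^L u'(x)^2 dx.
Compute u'(x) = 3 - 6*x.
Then u(x)^2 = 9*x**4 - 18*x**3 + 9*x**2 and u'(x)^2 = 36*x**2 - 36*x + 9.
Integrate each monomial from 0 to 2 using ∫_0^2 c·x^n dx = c·2^(n+1)/(n+1):
  ∫_0^2 u(x)^2 dx = ∫_0^2 (9*x^4 - 18*x^3 + 9*x^2) dx. Term by term:
    ∫_0^2 9*x^4 dx = 288/5;  ∫_0^2 -18*x^3 dx = -72;  ∫_0^2 9*x^2 dx = 24.
  Sum: 288/5 − 72 + 24 = 48/5.
  ∫_0^2 u'(x)^2 dx = ∫_0^2 (36*x^2 - 36*x + 9) dx. Term by term:
    ∫_0^2 36*x^2 dx = 96;  ∫_0^2 -36*x dx = -72;  ∫_0^2 9 dx = 18.
  Sum: 96 − 72 + 18 = 42.
Adding: ||u||_{H^1}^2 = 48/5 + 42 = 258/5.


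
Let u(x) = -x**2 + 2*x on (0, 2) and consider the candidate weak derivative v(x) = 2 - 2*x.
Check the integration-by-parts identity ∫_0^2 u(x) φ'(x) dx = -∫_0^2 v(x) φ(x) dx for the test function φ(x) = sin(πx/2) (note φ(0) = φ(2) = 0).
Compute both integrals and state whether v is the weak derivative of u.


LHS = 0, RHS = 0. Yes, v = u' weakly.

u(x) = -x**2 + 2*x, classical derivative u'(x) = 2 - 2*x.
φ(x) = sin(πx/2), so φ'(x) = π*cos(π*x/2)/2.
Note φ(0) = φ(2) = 0, so the boundary term u·φ vanishes.
LHS = ∫_0^2 u(x) φ'(x) dx = ∫_0^2 (-π*x^2*cos(π*x/2)/2 + π*x*cos(π*x/2)) dx. Term by term:
  ∫_0^2 π*x*cos(π*x/2) dx = -8/π;  ∫_0^2 -π*x^2*cos(π*x/2)/2 dx = 8/π.
Sum: -8/π + 8/π = 0.
So LHS = 0.
∫_0^2 v(x) φ(x) dx = ∫_0^2 (-2*x*sin(π*x/2) + 2*sin(π*x/2)) dx. Term by term:
  ∫_0^2 2*sin(π*x/2) dx = 8/π;  ∫_0^2 -2*x*sin(π*x/2) dx = -8/π.
Sum: 8/π − 8/π = 0.
So RHS = -∫_0^2 v(x) φ(x) dx = 0.
LHS = RHS, so the identity holds for this test φ.
Moreover u is smooth here and v(x) = u'(x) = 2 - 2*x pointwise, so the identity holds for every test function. Hence v is the weak derivative of u.


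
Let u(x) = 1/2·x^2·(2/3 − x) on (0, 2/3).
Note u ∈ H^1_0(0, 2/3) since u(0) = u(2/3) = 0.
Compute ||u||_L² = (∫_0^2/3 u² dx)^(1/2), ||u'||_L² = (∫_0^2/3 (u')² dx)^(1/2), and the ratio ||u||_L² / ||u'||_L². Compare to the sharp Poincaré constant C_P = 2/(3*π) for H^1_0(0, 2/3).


||u||_L² / ||u'||_L² = sqrt(14)/21 < C_P = 2/(3*π).

u(x) = 1/2·x^2·(2/3 − x), so u'(x) = x*(4 - 9*x)/6.
u(x) = 1/2·x^2·(2/3 − x) vanishes at x = 0 and x = 2/3, so u ∈ H^1_0(0, 2/3). Differentiate via the product rule and integrate the resulting polynomials term by term.
  ∫_0^2/3 u² dx = ∫_0^2/3 (x^6/4 - x^5/3 + x^4/9) dx. Term by term:
    ∫_0^2/3 x^6/4 dx = 32/15309;  ∫_0^2/3 -x^5/3 dx = -32/6561;  ∫_0^2/3 x^4/9 dx = 32/10935.
  Sum: 32/15309 − 32/6561 + 32/10935 = 32/229635.
  ∫_0^2/3 (u')² dx = ∫_0^2/3 (9*x^4/4 - 2*x^3 + 4*x^2/9) dx. Term by term:
    ∫_0^2/3 9*x^4/4 dx = 8/135;  ∫_0^2/3 -2*x^3 dx = -8/81;  ∫_0^2/3 4*x^2/9 dx = 32/729.
  Sum: 8/135 − 8/81 + 32/729 = 16/3645.
∫_0^2/3 u² dx = 32/229635, so ||u||_L² = 4*sqrt(70)/2835.
∫_0^2/3 (u')² dx = 16/3645, so ||u'||_L² = 4*sqrt(5)/135.
Ratio ||u||_L² / ||u'||_L² = sqrt(14)/21.
Sharp Poincaré constant on H^1_0(0, 2/3) is C_P = L/π = 2/(3*π), achieved by sin(3*π/2·x).
A polynomial bump cannot attain the sharp Poincaré constant (only the first sine eigenfunction does), so the ratio is strictly less than C_P, consistent with ||u||_L² ≤ C_P ||u'||_L².


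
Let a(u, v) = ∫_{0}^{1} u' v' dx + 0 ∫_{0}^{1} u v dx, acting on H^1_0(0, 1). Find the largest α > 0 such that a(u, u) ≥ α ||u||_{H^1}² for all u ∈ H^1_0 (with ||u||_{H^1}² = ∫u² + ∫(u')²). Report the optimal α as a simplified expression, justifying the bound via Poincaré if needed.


α = π^2/(1 + π^2)

Coercivity of a(·,·) on H^1_0(0, 1) means a(u, u) ≥ α ||u||_{H^1}² for every u ∈ H^1_0.
The interval has length L = 1, and Poincaré/coercivity depend only on L. Here a(u, u) = ∫(u')² + (0)·∫u².
Here c = 0, so a(u,u) = ∫(u')² alone. The condition a(u,u) ≥ α||u||_{H^1}² reads (1−α)∫(u')² ≥ (α−c)∫u². Any admissible α is ≤ 1 (rapidly oscillating u have ∫u²/∫(u')² → 0), and α = 1 would force 0 ≥ (1−c)∫u², impossible since c < 1; so 1−α > 0. By the sharp Poincaré inequality on H^1_0 of an interval of length L, ∫(u')² ≥ (π/L)²∫u² with equality for the first sine mode sin(π(x−x₀)/L) (x₀ the left endpoint), so the inequality holds for all u iff (1−α)(π/L)² ≥ α − c, i.e. α ≤ ((π/L)² + c)/((π/L)² + 1) = (1 + c(L/π)²)/(1 + (L/π)²). (Direct route, valid since c ≤ 0: Poincaré gives c∫u² ≥ c(L/π)²∫(u')², so a(u,u) ≥ (1 + c(L/π)²)∫(u')², while ||u||_{H^1}² ≤ (1 + (L/π)²)∫(u')²; dividing yields the same α.) With (π/L)² = π^2 and c = 0, the largest admissible constant is α = ((π/L)² + c)/((π/L)² + 1).
Simplifying, α = π^2/(1 + π^2).


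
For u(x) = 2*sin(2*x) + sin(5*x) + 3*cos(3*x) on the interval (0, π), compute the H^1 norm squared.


||u||_{H^1(0,π)}^2 = -96 + 68*π

u'(x) = -9*sin(3*x) + 4*cos(2*x) + 5*cos(5*x).
Expand u² and (u')² and integrate term by term on (0, π), using: for integers n ≥ 1, ∫_0^π sin²(nx) dx = ∫_0^π cos²(nx) dx = π/2; for n ≠ n', ∫_0^π sin(nx)sin(n'x) dx = ∫_0^π cos(nx)cos(n'x) dx = 0; and by product-to-sum, ∫_0^π sin(nx)cos(n'x) dx = ½∫_0^π [sin((n+n')x) + sin((n−n')x)] dx, which is 0 when n+n' is even and 2n/(n²−n'²) when n+n' is odd (it need not vanish on (0, π)).
  u² squared terms: (2)²·∫sin(2x)² dx = 4·π/2 = 2*π;  (3)²·∫cos(3x)² dx = 9·π/2 = 9*π/2;  (1)²·∫sin(5x)² dx = 1·π/2 = π/2.
  u² cross terms: 2·(2)·(3)·∫sin(2x)·cos(3x) dx = 12·(-4/5) = -48/5;  2·(2)·(1)·∫sin(2x)·sin(5x) dx = 4·(0) = 0;  2·(3)·(1)·∫cos(3x)·sin(5x) dx = 6·(0) = 0.
  So ∫_0^π u² dx = 2*π + 9*π/2 + π/2 − 48/5 + 0 + 0 = -48/5 + 7*π.
  (u')² squared terms: (-9)²·∫sin(3x)² dx = 81·π/2 = 81*π/2;  (4)²·∫cos(2x)² dx = 16·π/2 = 8*π;  (5)²·∫cos(5x)² dx = 25·π/2 = 25*π/2.
  (u')² cross terms: 2·(-9)·(4)·∫sin(3x)·cos(2x) dx = -72·(6/5) = -432/5;  2·(-9)·(5)·∫sin(3x)·cos(5x) dx = -90·(0) = 0;  2·(4)·(5)·∫cos(2x)·cos(5x) dx = 40·(0) = 0.
  So ∫_0^π (u')² dx = 81*π/2 + 8*π + 25*π/2 − 432/5 + 0 + 0 = -432/5 + 61*π.
||u||_{H^1}^2 = (-48/5 + 7*π) + (-432/5 + 61*π) = -96 + 68*π.


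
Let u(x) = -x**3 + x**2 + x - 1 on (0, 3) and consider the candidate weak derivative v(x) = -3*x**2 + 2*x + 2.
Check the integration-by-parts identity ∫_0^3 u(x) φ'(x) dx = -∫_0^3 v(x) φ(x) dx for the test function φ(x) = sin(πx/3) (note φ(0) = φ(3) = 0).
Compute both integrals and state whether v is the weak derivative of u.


LHS = -324/π^3 + 57/π, RHS = -324/π^3 + 51/π. No, v is not the weak derivative of u.

u(x) = -x**3 + x**2 + x - 1, classical derivative u'(x) = -3*x**2 + 2*x + 1.
φ(x) = sin(πx/3), so φ'(x) = π*cos(π*x/3)/3.
Note φ(0) = φ(3) = 0, so the boundary term u·φ vanishes.
LHS = ∫_0^3 u(x) φ'(x) dx = ∫_0^3 (-π*x^3*cos(π*x/3)/3 + π*x^2*cos(π*x/3)/3 + π*x*cos(π*x/3)/3 - π*cos(π*x/3)/3) dx. Term by term:
  ∫_0^3 -π*cos(π*x/3)/3 dx = 0;  ∫_0^3 -π*x^3*cos(π*x/3)/3 dx = -324/π^3 + 81/π;  ∫_0^3 π*x*cos(π*x/3)/3 dx = -6/π;
  ∫_0^3 π*x^2*cos(π*x/3)/3 dx = -18/π.
Sum: 0 + -324/π^3 + 81/π − 6/π − 18/π = -324/π^3 + 57/π.
So LHS = -324/π^3 + 57/π.
∫_0^3 v(x) φ(x) dx = ∫_0^3 (-3*x^2*sin(π*x/3) + 2*x*sin(π*x/3) + 2*sin(π*x/3)) dx. Term by term:
  ∫_0^3 2*sin(π*x/3) dx = 12/π;  ∫_0^3 -3*x^2*sin(π*x/3) dx = -81/π + 324/π^3;  ∫_0^3 2*x*sin(π*x/3) dx = 18/π.
Sum: 12/π + -81/π + 324/π^3 + 18/π = -51/π + 324/π^3.
So RHS = -∫_0^3 v(x) φ(x) dx = -324/π^3 + 51/π.
LHS − RHS = 6/π ≠ 0, so the identity fails.
(For a valid weak derivative the identity must hold for EVERY test function, in particular this one. The failure shows v is NOT the weak derivative of u.)
Correct weak derivative would be u'(x) = -3*x**2 + 2*x + 1.


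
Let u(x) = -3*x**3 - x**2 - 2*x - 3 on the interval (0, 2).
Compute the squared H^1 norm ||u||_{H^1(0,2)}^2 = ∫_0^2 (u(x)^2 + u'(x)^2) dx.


||u||_{H^1}^2 = 132458/105

The H^1 norm (squared) on an interval (0, L) is
  ||u||_{H^1}^2 = ∫_0^L u(x)^2 dx + ∫_0^L u'(x)^2 dx.
Compute u'(x) = -9*x**2 - 2*x - 2.
Then u(x)^2 = 9*x**6 + 6*x**5 + 13*x**4 + 22*x**3 + 10*x**2 + 12*x + 9 and u'(x)^2 = 81*x**4 + 36*x**3 + 40*x**2 + 8*x + 4.
Integrate each monomial from 0 to 2 using ∫_0^2 c·x^n dx = c·2^(n+1)/(n+1):
  ∫_0^2 u(x)^2 dx = ∫_0^2 (9*x^6 + 6*x^5 + 13*x^4 + 22*x^3 + 10*x^2 + 12*x + 9) dx. Term by term:
    ∫_0^2 9*x^6 dx = 1152/7;  ∫_0^2 6*x^5 dx = 64;  ∫_0^2 13*x^4 dx = 416/5;
    ∫_0^2 22*x^3 dx = 88;  ∫_0^2 10*x^2 dx = 80/3;  ∫_0^2 12*x dx = 24;
    ∫_0^2 9 dx = 18.
  Sum: 1152/7 + 64 + 416/5 + 88 + 80/3 + 24 + 18 = 49186/105.
  ∫_0^2 u'(x)^2 dx = ∫_0^2 (81*x^4 + 36*x^3 + 40*x^2 + 8*x + 4) dx. Term by term:
    ∫_0^2 81*x^4 dx = 2592/5;  ∫_0^2 36*x^3 dx = 144;  ∫_0^2 40*x^2 dx = 320/3;
    ∫_0^2 8*x dx = 16;  ∫_0^2 4 dx = 8.
  Sum: 2592/5 + 144 + 320/3 + 16 + 8 = 11896/15.
Adding: ||u||_{H^1}^2 = 49186/105 + 11896/15 = 132458/105.


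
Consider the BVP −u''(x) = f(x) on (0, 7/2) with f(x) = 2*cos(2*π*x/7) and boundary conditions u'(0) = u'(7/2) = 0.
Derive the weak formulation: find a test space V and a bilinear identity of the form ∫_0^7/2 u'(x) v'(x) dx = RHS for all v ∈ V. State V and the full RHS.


V = H^1(0, 7/2) (no boundary constraint on v; u is determined up to an additive constant); weak form: ∫_0^7/2 u'v' dx = ∫_0^7/2 (2*cos(2*π*x/7)) v dx for all v ∈ V.

Multiply both sides by a test function v and integrate from 0 to 7/2:
  ∫_0^7/2 −u''(x) v(x) dx = ∫_0^7/2 f(x) v(x) dx.
Integrate the LHS by parts once:
  ∫_0^7/2 −u'' v dx = −[u'(x) v(x)]_0^7/2 + ∫_0^7/2 u'(x) v'(x) dx.
Thus ∫_0^7/2 u'(x) v'(x) dx = ∫_0^7/2 f(x) v(x) dx + [u'(x) v(x)]_0^7/2.
Choose V so that boundary terms are either known or forced to vanish.
u has homogeneous Neumann: u'(0) = u'(7/2) = 0. So [u' v]_0^7/2 = 0·v(7/2) − 0·v(0) = 0 for any v; take V = H^1(0, 7/2).
Weak formulation: find u (satisfying any essential BC) such that ∫_0^7/2 u'(x) v'(x) dx = ∫_0^7/2 f v dx for all v ∈ V (homogeneous Neumann, so boundary terms vanish).
Substituting f(x) = 2*cos(2*π*x/7), the right-hand side is ∫_0^7/2 (2*cos(2*π*x/7)) v dx.
Compatibility check (pure Neumann): taking v ≡ 1 ∈ V gives 0 = ∫_0^7/2 f dx + (0) − (0), i.e. ∫_0^7/2 f dx must equal u'(0) − u'(7/2) = 0. Indeed ∫_0^7/2 (2*cos(2*π*x/7)) dx = 0, so the data are compatible. The solution is then unique only up to an additive constant (fix it e.g. by requiring ∫_0^7/2 u dx = 0).


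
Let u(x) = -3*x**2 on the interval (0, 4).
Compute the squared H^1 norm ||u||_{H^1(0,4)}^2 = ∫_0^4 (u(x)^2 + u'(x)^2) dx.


||u||_{H^1}^2 = 13056/5

The H^1 norm (squared) on an interval (0, L) is
  ||u||_{H^1}^2 = ∫_0^L u(x)^2 dx + ∫_0^L u'(x)^2 dx.
Compute u'(x) = -6*x.
Then u(x)^2 = 9*x**4 and u'(x)^2 = 36*x**2.
Integrate each monomial from 0 to 4 using ∫_0^4 c·x^n dx = c·4^(n+1)/(n+1):
  ∫_0^4 u(x)^2 dx = ∫_0^4 (9*x^4) dx. Term by term:
    ∫_0^4 9*x^4 dx = 9216/5.
  ∫_0^4 u'(x)^2 dx = ∫_0^4 (36*x^2) dx. Term by term:
    ∫_0^4 36*x^2 dx = 768.
Adding: ||u||_{H^1}^2 = 9216/5 + 768 = 13056/5.


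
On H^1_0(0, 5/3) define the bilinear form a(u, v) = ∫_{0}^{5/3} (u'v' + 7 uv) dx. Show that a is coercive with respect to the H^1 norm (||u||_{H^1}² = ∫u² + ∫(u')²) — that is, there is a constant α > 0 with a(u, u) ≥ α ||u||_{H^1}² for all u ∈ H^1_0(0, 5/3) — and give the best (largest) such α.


α = 1

Coercivity of a(·,·) on H^1_0(0, 5/3) means a(u, u) ≥ α ||u||_{H^1}² for every u ∈ H^1_0.
The interval has length L = 5/3, and Poincaré/coercivity depend only on L. Here a(u, u) = ∫(u')² + (7)·∫u².
Here c = 7 ≥ 1, so a(u,u) = ∫(u')² + c∫u² ≥ ∫(u')² + ∫u² = ||u||_{H^1}², i.e. α = 1 works. No larger α is possible: a(u,u) ≥ α||u||_{H^1}² means (1−α)∫(u')² ≥ (α−c)∫u², and for the modes u_n = sin(nπ(x−x₀)/L) (x₀ the left endpoint) one has ∫u_n²/∫(u_n')² = (L/(nπ))² → 0, so a(u_n,u_n)/||u_n||_{H^1}² → 1. Hence the optimal constant is α = 1.
Therefore α = 1.


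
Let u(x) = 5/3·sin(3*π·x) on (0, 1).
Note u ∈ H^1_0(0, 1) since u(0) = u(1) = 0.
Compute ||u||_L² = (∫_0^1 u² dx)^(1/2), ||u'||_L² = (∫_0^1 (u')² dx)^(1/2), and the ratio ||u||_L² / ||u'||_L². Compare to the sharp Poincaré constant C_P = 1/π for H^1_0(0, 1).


||u||_L² / ||u'||_L² = 1/(3*π) < C_P = 1/π.

u(x) = 5/3·sin(3*π·x), so u'(x) = 5*π*cos(3*π*x).
Writing u(x) = A·sin(kπx/L) with A = 5/3 and k = 3, use ∫_0^L sin²(kπx/L) dx = L/2 and ∫_0^L cos²(kπx/L) dx = L/2.
u² = 25/9·sin²(3*π·x) and (u')² = 25*π^2·cos²(3*π·x), and each of sin², cos² integrates to L/2 = 1/2 over (0, 1).
∫_0^1 u² dx = 25/18, so ||u||_L² = 5*sqrt(2)/6.
∫_0^1 (u')² dx = 25*π^2/2, so ||u'||_L² = 5*sqrt(2)*π/2.
Ratio ||u||_L² / ||u'||_L² = 1/(3*π).
Sharp Poincaré constant on H^1_0(0, 1) is C_P = L/π = 1/π, achieved by sin(π·x).
This is the k = 3 harmonic; the ratio L/(kπ) is strictly less than C_P = L/π, consistent with the sharp inequality ||u||_L² ≤ C_P ||u'||_L².
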